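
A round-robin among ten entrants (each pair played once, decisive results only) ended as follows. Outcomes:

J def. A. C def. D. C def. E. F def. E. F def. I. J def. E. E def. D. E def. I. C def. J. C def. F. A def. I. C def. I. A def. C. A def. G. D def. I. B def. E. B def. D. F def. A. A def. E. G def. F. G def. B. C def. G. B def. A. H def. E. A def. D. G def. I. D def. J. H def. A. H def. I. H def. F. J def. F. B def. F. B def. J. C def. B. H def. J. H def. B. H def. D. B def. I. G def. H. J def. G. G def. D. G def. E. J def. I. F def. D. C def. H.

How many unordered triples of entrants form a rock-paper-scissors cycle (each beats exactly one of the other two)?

Win totals: A 5, B 6, C 8, D 2, E 2, F 4, G 6, H 7, I 0, J 5.
An entrant with w wins dominates both others in C(w,2) triples; summing gives 10 + 15 + 28 + 1 + 1 + 6 + 15 + 21 + 0 + 10 = 107 transitive triples.
Total triples C(10,3) = 120, so cyclic triples = 120 − 107 = 13.

13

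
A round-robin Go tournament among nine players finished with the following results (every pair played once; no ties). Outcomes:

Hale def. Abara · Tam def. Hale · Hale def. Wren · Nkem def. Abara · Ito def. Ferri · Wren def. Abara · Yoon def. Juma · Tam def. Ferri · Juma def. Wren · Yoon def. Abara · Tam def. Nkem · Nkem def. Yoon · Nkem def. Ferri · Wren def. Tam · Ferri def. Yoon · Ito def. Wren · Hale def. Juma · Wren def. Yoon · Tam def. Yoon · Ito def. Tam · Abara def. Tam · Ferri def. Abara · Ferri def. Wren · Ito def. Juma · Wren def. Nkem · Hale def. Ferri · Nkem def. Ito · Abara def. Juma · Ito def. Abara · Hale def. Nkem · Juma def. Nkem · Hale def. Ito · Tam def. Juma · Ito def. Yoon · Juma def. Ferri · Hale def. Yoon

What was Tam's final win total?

Tam's results: beat Nkem, Ferri, Juma, Yoon, Hale; lost to Wren, Ito, Abara.
That is 5 wins.

5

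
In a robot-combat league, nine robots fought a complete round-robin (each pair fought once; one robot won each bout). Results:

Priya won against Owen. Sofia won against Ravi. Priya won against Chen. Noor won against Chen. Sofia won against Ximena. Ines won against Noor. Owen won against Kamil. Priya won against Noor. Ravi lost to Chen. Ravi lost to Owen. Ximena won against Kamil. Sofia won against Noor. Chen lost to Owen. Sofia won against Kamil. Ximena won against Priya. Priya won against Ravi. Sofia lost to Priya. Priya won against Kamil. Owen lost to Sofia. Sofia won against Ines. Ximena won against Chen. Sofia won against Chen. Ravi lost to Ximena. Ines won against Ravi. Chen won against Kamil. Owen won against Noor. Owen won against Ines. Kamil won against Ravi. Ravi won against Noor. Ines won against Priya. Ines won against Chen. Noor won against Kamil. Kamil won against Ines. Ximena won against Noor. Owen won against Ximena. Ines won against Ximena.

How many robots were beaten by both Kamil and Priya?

1

Kamil beat: Ravi, Ines.
Priya beat: Sofia, Owen, Chen, Ravi, Noor, Kamil.
Both beat: Ravi — 1.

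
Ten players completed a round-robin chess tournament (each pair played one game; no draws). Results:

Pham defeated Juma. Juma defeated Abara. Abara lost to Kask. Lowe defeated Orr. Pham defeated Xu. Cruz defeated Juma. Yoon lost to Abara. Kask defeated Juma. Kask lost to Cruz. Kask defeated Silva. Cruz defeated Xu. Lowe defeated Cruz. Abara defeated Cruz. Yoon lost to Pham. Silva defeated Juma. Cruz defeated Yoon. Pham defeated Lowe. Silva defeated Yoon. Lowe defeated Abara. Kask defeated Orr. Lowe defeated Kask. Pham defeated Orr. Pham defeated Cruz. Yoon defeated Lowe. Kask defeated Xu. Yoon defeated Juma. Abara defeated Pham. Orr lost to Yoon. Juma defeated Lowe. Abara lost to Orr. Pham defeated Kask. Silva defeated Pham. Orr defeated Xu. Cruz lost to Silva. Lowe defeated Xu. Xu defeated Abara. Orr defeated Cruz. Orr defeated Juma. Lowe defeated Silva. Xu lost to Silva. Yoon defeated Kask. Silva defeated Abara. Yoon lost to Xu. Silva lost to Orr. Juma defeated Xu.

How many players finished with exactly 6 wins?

2

Win totals: Juma 3, Kask 5, Silva 6, Cruz 4, Xu 2, Yoon 4, Pham 7, Lowe 6, Abara 3, Orr 5.
Exactly 6: Silva, Lowe — 2 players.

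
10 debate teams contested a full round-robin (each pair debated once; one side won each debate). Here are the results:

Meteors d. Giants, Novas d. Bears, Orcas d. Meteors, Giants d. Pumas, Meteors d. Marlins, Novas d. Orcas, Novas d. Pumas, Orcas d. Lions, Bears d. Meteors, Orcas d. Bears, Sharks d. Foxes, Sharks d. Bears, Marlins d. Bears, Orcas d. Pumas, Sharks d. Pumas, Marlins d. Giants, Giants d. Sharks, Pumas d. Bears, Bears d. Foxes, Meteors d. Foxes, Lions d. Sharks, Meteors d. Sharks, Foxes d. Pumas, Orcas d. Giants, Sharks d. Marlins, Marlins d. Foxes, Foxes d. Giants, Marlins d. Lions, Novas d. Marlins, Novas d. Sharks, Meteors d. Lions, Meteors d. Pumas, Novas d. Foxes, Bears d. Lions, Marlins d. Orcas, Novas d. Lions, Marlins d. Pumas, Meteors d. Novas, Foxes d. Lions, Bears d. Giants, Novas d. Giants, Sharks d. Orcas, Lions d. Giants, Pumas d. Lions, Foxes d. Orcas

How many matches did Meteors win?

7

Meteors' results: beat Marlins, Lions, Giants, Foxes, Pumas, Novas, Sharks; lost to Orcas, Bears.
That is 7 wins.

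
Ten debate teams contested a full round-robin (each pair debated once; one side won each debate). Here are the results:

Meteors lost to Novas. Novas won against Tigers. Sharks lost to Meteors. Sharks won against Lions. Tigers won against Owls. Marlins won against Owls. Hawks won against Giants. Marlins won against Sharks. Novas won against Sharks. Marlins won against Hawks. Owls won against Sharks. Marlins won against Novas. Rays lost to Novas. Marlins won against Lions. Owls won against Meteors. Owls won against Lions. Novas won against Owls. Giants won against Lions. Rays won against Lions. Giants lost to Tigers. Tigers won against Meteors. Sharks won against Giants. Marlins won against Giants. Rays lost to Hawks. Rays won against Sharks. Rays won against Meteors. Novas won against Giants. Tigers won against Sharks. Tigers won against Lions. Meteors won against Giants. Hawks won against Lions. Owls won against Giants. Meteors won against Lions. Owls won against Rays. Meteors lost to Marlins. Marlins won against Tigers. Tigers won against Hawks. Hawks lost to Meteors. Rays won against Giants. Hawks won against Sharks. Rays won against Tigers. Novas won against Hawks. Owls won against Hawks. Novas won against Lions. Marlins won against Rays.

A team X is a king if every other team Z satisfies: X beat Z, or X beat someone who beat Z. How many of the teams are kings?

Owls cannot reach Marlins, Novas in two steps.
Hawks cannot reach Owls, Marlins, Novas in two steps.
Marlins reaches everyone (king).
Giants cannot reach Owls, Hawks, Marlins, Rays, Meteors, Tigers, Sharks, Novas in two steps.
Rays cannot reach Marlins, Novas in two steps.
Meteors cannot reach Owls, Marlins, Tigers, Novas in two steps.
Tigers cannot reach Marlins, Novas in two steps.
Sharks cannot reach Owls, Hawks, Marlins, Rays, Meteors, Tigers, Novas in two steps.
Novas cannot reach Marlins in two steps.
Lions cannot reach Owls, Hawks, Marlins, Giants, Rays, Meteors, Tigers, Sharks, Novas in two steps.
Kings: Marlins — 1.

1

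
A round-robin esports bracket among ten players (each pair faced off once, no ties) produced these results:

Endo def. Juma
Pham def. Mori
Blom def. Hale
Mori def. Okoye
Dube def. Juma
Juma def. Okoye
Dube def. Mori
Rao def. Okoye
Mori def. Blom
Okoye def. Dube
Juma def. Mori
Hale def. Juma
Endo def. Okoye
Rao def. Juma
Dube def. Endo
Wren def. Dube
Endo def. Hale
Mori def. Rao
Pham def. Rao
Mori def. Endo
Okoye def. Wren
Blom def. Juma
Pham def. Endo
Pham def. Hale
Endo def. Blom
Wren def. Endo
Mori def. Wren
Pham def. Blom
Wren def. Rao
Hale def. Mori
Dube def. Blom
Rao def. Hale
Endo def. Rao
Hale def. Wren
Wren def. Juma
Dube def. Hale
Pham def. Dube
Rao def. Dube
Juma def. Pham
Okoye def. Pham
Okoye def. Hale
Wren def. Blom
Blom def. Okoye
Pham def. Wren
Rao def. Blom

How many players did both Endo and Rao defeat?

4

Endo beat: Blom, Okoye, Hale, Rao, Juma.
Rao beat: Blom, Okoye, Dube, Hale, Juma.
Both beat: Blom, Okoye, Hale, Juma — 4.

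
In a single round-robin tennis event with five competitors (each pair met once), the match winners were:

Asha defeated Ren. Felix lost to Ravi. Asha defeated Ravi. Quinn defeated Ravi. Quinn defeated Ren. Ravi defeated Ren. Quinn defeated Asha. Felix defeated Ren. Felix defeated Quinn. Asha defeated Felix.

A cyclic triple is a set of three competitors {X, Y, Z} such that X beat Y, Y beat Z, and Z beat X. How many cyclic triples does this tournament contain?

Of the C(5,3) = 10 triples, the cyclic ones are: {Asha, Quinn, Felix}; {Ravi, Quinn, Felix}.
That is 2.

2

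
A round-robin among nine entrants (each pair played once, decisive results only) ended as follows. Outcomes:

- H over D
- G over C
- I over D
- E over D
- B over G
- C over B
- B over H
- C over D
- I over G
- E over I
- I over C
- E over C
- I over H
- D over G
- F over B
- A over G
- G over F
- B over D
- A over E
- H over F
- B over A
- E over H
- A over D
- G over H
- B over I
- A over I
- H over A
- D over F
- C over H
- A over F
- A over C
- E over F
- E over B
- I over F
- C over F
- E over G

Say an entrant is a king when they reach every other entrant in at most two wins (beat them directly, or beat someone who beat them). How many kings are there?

A reaches everyone (king).
B reaches everyone (king).
C cannot reach E in two steps.
D cannot reach A, E, I in two steps.
E reaches everyone (king).
F cannot reach C, E in two steps.
G cannot reach E, I in two steps.
H reaches everyone (king).
I cannot reach E in two steps.
Kings: A, B, E, H — 4.

4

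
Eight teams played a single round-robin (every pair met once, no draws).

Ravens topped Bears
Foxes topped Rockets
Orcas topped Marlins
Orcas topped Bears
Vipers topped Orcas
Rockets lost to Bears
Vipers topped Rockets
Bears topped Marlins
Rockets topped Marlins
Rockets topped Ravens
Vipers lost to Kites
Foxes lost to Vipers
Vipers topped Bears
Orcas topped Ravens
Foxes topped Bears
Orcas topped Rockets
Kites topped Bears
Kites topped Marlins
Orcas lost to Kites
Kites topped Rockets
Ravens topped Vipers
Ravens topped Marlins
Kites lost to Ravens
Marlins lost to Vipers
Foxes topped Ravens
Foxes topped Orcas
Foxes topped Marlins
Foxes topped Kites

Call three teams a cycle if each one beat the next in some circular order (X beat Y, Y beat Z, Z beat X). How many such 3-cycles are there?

Win totals: Ravens 4, Marlins 0, Foxes 6, Kites 5, Rockets 2, Bears 2, Vipers 5, Orcas 4.
A team with w wins dominates both others in C(w,2) triples; summing gives 6 + 0 + 15 + 10 + 1 + 1 + 10 + 6 = 49 transitive triples.
Total triples C(8,3) = 56, so cyclic triples = 56 − 49 = 7.

7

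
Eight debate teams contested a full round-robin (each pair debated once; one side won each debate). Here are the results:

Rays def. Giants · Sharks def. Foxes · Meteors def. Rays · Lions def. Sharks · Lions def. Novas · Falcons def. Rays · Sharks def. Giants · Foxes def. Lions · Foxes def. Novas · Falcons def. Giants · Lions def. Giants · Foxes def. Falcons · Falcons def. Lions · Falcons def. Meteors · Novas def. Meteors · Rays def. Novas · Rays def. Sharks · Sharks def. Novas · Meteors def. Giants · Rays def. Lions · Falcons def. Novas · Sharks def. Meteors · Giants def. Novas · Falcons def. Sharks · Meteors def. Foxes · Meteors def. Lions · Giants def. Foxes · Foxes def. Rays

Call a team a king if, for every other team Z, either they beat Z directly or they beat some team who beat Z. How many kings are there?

4

Sharks reaches everyone (king).
Meteors reaches everyone (king).
Foxes reaches everyone (king).
Rays cannot reach Falcons in two steps.
Falcons reaches everyone (king).
Lions cannot reach Rays, Falcons in two steps.
Novas cannot reach Sharks, Falcons in two steps.
Giants cannot reach Sharks in two steps.
Kings: Sharks, Meteors, Foxes, Falcons — 4.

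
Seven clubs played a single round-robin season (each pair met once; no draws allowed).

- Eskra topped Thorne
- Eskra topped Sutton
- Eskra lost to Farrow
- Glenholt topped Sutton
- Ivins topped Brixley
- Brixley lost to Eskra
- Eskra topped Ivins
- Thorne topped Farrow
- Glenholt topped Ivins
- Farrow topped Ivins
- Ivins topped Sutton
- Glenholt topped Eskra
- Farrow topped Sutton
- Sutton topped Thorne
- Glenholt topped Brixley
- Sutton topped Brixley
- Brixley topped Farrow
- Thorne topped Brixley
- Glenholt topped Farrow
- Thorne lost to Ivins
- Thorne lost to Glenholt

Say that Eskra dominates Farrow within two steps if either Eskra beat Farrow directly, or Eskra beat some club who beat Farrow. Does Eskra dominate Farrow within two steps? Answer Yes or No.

Eskra did not beat Farrow directly.
Eskra beat Ivins, Brixley, Thorne, Sutton. Of those, Brixley beat Farrow.

Yes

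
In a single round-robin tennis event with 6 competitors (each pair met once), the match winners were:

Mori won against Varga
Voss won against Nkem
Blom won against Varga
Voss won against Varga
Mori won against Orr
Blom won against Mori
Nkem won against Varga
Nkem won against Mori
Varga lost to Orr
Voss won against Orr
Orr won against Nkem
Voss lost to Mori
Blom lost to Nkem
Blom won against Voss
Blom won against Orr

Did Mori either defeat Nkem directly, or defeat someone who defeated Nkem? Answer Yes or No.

Mori did not beat Nkem directly.
Mori beat Voss, Orr, Varga. Of those, Voss beat Nkem.

Yes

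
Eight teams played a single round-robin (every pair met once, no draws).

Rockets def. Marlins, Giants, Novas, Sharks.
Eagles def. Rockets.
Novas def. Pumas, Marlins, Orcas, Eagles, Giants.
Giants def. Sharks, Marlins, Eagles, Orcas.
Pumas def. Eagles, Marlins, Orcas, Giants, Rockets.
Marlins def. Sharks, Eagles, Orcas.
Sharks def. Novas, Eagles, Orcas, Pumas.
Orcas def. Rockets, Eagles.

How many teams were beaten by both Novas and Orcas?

1

Novas beat: Eagles, Marlins, Pumas, Orcas, Giants.
Orcas beat: Rockets, Eagles.
Both beat: Eagles — 1.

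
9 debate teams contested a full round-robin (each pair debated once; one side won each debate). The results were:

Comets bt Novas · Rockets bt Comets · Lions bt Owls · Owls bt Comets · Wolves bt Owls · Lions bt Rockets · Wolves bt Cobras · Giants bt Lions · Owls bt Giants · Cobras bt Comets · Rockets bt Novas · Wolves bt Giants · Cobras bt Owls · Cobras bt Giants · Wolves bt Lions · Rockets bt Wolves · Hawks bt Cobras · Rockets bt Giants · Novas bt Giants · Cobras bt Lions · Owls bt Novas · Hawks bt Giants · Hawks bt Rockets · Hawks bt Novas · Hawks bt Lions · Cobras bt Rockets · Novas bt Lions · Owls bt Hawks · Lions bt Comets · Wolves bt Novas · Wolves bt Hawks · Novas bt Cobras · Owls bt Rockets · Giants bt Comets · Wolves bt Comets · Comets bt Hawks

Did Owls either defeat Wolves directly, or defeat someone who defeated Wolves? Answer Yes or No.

Owls did not beat Wolves directly.
Owls beat Comets, Rockets, Hawks, Novas, Giants. Of those, Rockets beat Wolves.

Yes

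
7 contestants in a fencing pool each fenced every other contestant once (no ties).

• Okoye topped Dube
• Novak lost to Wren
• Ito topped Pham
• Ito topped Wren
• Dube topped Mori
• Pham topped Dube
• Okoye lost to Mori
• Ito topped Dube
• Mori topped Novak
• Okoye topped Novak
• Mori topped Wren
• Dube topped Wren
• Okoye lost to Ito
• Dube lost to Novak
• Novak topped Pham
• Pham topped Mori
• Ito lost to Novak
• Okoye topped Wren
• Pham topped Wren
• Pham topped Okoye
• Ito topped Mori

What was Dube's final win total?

2

Dube's results: beat Wren, Mori; lost to Okoye, Novak, Ito, Pham.
That is 2 wins.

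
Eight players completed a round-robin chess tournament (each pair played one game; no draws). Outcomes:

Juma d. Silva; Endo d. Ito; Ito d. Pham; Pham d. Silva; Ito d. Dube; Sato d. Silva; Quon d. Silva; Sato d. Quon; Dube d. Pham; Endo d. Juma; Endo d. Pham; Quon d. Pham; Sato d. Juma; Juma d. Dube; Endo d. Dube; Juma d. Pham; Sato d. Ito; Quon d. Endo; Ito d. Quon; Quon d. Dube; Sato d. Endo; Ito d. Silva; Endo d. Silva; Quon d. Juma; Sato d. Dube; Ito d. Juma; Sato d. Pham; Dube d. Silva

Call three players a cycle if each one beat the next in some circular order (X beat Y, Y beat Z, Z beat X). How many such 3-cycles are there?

1

Win totals: Quon 5, Ito 5, Pham 1, Juma 3, Endo 5, Silva 0, Dube 2, Sato 7.
A player with w wins dominates both others in C(w,2) triples; summing gives 10 + 10 + 0 + 3 + 10 + 0 + 1 + 21 = 55 transitive triples.
Total triples C(8,3) = 56, so cyclic triples = 56 − 55 = 1.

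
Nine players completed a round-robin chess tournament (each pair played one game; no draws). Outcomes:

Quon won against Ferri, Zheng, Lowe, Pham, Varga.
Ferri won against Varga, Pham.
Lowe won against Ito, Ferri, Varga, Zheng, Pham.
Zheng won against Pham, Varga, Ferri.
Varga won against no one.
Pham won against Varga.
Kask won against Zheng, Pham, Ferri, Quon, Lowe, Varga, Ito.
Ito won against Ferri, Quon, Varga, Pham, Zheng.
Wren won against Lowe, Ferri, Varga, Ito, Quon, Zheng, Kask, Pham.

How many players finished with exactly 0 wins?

1

Win totals: Lowe 5, Quon 5, Varga 0, Zheng 3, Kask 7, Pham 1, Ito 5, Ferri 2, Wren 8.
Exactly 0: Varga — 1 player.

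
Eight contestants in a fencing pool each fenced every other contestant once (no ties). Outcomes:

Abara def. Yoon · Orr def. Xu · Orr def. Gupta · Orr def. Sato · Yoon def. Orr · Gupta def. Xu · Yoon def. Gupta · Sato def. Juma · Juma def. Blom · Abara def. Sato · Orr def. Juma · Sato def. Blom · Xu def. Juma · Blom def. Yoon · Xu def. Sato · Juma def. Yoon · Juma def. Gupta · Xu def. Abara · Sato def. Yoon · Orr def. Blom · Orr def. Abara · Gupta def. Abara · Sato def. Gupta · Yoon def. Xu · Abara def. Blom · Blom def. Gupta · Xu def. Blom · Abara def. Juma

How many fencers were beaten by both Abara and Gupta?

0

Abara beat: Juma, Sato, Yoon, Blom.
Gupta beat: Xu, Abara.
No one was beaten by both.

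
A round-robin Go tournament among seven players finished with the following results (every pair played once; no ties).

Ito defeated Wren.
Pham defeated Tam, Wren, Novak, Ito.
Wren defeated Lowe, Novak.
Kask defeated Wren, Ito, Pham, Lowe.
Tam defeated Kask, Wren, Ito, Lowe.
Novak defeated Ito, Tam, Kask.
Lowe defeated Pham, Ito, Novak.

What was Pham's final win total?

Pham's results: beat Tam, Wren, Novak, Ito; lost to Lowe, Kask.
That is 4 wins.

4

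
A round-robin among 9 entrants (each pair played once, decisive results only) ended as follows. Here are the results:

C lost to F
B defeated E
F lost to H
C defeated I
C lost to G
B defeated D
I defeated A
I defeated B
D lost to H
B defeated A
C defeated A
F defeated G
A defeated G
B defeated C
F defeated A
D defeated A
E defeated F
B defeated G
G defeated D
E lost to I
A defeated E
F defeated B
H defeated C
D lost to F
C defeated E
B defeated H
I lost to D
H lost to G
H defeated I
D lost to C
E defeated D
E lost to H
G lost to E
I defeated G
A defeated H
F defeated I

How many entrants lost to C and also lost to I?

2

C beat: A, D, E, I.
I beat: A, B, E, G.
Both beat: A, E — 2.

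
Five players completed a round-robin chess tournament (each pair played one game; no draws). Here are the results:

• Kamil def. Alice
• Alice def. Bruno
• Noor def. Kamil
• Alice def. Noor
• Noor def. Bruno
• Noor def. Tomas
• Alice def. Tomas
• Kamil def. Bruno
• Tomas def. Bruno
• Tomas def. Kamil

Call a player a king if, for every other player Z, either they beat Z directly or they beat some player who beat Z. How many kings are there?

Noor reaches everyone (king).
Tomas cannot reach Noor in two steps.
Bruno cannot reach Noor, Tomas, Kamil, Alice in two steps.
Kamil reaches everyone (king).
Alice reaches everyone (king).
Kings: Noor, Kamil, Alice — 3.

3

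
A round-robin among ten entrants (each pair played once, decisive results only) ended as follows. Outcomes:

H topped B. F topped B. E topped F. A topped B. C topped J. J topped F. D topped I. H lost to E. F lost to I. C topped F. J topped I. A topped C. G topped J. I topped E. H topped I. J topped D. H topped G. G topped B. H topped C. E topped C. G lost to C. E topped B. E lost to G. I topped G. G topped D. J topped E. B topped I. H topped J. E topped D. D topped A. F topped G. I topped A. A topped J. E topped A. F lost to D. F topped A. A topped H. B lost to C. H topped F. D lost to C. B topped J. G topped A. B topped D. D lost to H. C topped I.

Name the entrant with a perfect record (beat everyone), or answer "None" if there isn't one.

None

Highest win total is H with 7 (out of 9 possible).
H lost to A, E, so no entrant went undefeated.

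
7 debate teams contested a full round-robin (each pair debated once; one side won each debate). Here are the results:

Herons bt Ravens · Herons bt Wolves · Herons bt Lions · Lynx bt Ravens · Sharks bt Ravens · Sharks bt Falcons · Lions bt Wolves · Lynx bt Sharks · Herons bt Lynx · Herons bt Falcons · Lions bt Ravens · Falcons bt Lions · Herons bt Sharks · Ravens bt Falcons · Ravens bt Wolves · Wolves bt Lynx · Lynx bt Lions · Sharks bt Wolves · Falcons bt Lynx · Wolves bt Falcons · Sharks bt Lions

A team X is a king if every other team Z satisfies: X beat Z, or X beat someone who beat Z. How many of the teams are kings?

Herons reaches everyone (king).
Lynx cannot reach Herons in two steps.
Lions cannot reach Herons, Sharks in two steps.
Wolves cannot reach Herons in two steps.
Sharks cannot reach Herons in two steps.
Ravens cannot reach Herons, Sharks in two steps.
Falcons cannot reach Herons in two steps.
Kings: Herons — 1.

1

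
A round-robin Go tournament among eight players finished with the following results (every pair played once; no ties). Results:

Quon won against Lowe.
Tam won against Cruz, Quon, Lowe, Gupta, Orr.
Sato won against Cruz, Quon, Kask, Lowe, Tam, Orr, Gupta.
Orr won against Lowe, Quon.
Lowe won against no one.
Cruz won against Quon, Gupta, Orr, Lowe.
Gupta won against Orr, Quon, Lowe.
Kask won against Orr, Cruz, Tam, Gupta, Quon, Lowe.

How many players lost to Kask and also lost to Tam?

Kask beat: Quon, Orr, Lowe, Gupta, Cruz, Tam.
Tam beat: Quon, Orr, Lowe, Gupta, Cruz.
Both beat: Quon, Orr, Lowe, Gupta, Cruz — 5.

5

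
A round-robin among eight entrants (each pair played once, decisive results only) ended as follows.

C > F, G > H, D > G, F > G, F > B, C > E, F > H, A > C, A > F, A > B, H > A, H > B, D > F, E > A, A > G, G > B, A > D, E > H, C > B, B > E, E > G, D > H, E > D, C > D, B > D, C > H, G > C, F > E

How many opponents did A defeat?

5

A's results: beat B, C, D, F, G; lost to E, H.
That is 5 wins.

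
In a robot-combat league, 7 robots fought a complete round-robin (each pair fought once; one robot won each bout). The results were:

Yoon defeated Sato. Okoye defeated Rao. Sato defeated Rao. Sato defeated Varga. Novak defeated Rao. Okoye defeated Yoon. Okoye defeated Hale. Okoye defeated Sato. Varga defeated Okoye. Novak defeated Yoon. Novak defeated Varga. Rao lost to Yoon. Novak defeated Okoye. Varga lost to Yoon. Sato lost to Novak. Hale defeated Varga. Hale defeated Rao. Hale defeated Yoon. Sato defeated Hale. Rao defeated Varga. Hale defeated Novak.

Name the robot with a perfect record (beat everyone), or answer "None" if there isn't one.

None

Highest win total is Novak with 5 (out of 6 possible).
Novak lost to Hale, so no robot went undefeated.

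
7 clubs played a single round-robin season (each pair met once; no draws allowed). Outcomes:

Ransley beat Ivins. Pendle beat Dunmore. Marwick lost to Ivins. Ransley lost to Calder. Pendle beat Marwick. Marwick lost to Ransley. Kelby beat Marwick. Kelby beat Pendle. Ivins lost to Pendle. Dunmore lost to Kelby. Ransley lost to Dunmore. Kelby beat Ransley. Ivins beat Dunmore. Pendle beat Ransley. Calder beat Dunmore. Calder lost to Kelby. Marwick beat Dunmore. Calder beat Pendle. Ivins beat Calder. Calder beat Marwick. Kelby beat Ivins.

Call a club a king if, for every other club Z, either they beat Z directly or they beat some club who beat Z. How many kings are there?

1

Dunmore cannot reach Calder, Kelby, Pendle in two steps.
Calder cannot reach Kelby in two steps.
Ransley cannot reach Kelby, Pendle in two steps.
Ivins cannot reach Kelby in two steps.
Kelby reaches everyone (king).
Marwick cannot reach Calder, Ivins, Kelby, Pendle in two steps.
Pendle cannot reach Kelby in two steps.
Kings: Kelby — 1.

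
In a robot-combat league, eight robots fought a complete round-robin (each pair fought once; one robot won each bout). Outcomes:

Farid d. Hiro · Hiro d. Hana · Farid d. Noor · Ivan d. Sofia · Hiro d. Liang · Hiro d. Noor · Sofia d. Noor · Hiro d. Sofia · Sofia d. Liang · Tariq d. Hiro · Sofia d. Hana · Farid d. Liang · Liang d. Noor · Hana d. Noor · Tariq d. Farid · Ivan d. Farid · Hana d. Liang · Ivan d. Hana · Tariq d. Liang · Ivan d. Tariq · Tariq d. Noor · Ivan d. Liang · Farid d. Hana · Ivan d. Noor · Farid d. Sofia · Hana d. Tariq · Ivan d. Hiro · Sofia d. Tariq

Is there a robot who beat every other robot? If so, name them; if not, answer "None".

Ivan

Ivan has 7 wins out of 7 opponents — a perfect record.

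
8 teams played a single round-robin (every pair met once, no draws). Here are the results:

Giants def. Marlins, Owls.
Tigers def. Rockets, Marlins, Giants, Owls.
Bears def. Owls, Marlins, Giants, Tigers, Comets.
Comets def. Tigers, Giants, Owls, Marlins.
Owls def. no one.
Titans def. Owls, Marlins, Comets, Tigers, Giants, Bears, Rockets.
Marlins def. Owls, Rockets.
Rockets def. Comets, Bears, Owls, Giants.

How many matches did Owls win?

Owls' results: beat no one; lost to Titans, Comets, Giants, Marlins, Rockets, Bears, Tigers.
That is 0 wins.

0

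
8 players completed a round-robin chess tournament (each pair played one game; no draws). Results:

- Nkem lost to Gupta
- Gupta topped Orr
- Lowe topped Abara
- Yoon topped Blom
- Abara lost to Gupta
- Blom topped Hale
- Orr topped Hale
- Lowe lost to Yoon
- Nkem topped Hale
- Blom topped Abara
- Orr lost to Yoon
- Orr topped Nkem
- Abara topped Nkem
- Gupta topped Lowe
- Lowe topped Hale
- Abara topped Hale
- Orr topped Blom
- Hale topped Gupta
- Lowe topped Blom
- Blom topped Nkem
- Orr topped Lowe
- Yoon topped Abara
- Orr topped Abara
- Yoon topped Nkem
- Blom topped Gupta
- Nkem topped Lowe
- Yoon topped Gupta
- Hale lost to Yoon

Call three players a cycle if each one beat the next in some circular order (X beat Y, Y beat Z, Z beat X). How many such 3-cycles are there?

8

Win totals: Yoon 7, Hale 1, Blom 4, Orr 5, Abara 2, Gupta 4, Nkem 2, Lowe 3.
A player with w wins dominates both others in C(w,2) triples; summing gives 21 + 0 + 6 + 10 + 1 + 6 + 1 + 3 = 48 transitive triples.
Total triples C(8,3) = 56, so cyclic triples = 56 − 48 = 8.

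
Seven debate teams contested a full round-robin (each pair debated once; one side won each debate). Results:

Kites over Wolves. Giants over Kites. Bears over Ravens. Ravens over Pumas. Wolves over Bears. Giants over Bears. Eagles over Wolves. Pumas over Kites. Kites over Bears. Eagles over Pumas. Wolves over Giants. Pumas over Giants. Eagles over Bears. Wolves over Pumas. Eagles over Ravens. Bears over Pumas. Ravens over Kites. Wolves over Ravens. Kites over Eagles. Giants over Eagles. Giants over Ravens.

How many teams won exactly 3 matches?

1

Win totals: Kites 3, Wolves 4, Ravens 2, Bears 2, Pumas 2, Eagles 4, Giants 4.
Exactly 3: Kites — 1 team.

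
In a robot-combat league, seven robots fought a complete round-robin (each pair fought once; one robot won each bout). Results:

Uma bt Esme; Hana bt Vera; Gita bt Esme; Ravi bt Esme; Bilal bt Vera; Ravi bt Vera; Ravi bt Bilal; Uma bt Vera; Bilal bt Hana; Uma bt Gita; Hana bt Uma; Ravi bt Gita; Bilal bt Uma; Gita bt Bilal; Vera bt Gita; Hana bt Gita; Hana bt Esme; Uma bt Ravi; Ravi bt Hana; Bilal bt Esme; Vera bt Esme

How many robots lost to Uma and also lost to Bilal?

Uma beat: Ravi, Gita, Esme, Vera.
Bilal beat: Uma, Hana, Esme, Vera.
Both beat: Esme, Vera — 2.

2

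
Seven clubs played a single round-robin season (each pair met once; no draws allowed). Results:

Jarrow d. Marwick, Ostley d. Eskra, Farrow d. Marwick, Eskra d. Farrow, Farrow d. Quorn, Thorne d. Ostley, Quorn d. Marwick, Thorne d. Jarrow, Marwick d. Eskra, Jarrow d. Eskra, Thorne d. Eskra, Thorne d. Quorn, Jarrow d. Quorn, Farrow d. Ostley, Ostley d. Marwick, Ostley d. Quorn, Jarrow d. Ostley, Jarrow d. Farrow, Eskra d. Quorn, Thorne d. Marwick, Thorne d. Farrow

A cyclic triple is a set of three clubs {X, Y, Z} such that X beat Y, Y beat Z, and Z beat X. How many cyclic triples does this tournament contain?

Win totals: Farrow 3, Jarrow 5, Thorne 6, Eskra 2, Marwick 1, Ostley 3, Quorn 1.
A club with w wins dominates both others in C(w,2) triples; summing gives 3 + 10 + 15 + 1 + 0 + 3 + 0 = 32 transitive triples.
Total triples C(7,3) = 35, so cyclic triples = 35 − 32 = 3.

3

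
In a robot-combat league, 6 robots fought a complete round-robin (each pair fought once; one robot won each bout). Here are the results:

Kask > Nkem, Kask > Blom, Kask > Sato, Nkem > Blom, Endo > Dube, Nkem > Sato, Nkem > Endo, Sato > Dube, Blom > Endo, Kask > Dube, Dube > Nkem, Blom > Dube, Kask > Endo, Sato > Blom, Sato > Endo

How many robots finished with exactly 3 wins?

Win totals: Kask 5, Sato 3, Nkem 3, Endo 1, Dube 1, Blom 2.
Exactly 3: Sato, Nkem — 2 robots.

2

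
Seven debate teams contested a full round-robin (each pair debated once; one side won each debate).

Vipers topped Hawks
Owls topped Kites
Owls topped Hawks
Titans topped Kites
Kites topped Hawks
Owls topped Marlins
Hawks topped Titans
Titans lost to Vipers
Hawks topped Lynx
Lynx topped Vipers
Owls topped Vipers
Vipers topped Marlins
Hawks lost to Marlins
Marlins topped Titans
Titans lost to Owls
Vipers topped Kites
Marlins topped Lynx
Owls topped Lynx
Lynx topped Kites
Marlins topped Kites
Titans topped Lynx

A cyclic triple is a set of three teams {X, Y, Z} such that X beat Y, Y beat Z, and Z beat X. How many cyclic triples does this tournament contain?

5

Win totals: Lynx 2, Marlins 4, Hawks 2, Vipers 4, Owls 6, Kites 1, Titans 2.
A team with w wins dominates both others in C(w,2) triples; summing gives 1 + 6 + 1 + 6 + 15 + 0 + 1 = 30 transitive triples.
Total triples C(7,3) = 35, so cyclic triples = 35 − 30 = 5.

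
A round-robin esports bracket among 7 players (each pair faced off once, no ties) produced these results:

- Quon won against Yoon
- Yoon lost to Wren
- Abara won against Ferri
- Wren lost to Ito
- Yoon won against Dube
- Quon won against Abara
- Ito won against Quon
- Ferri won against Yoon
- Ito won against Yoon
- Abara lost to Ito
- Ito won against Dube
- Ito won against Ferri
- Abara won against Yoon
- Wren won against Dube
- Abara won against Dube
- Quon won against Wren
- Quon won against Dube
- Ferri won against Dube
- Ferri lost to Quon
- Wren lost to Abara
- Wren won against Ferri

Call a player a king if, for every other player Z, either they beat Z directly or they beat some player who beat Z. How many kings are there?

Dube cannot reach Quon, Ito, Yoon, Ferri, Abara, Wren in two steps.
Quon cannot reach Ito in two steps.
Ito reaches everyone (king).
Yoon cannot reach Quon, Ito, Ferri, Abara, Wren in two steps.
Ferri cannot reach Quon, Ito, Abara, Wren in two steps.
Abara cannot reach Quon, Ito in two steps.
Wren cannot reach Quon, Ito, Abara in two steps.
Kings: Ito — 1.

1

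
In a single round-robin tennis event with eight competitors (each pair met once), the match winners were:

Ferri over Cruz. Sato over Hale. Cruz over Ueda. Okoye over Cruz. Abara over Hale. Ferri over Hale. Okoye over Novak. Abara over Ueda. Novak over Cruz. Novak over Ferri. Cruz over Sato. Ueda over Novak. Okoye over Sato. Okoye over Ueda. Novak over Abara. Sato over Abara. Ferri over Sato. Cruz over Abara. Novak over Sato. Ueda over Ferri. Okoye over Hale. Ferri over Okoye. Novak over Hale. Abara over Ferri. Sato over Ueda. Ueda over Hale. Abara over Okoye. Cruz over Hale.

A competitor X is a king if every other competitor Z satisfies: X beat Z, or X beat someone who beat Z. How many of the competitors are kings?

6

Abara reaches everyone (king).
Hale cannot reach Abara, Ferri, Novak, Ueda, Cruz, Sato, Okoye in two steps.
Ferri reaches everyone (king).
Novak reaches everyone (king).
Ueda reaches everyone (king).
Cruz reaches everyone (king).
Sato cannot reach Cruz in two steps.
Okoye reaches everyone (king).
Kings: Abara, Ferri, Novak, Ueda, Cruz, Okoye — 6.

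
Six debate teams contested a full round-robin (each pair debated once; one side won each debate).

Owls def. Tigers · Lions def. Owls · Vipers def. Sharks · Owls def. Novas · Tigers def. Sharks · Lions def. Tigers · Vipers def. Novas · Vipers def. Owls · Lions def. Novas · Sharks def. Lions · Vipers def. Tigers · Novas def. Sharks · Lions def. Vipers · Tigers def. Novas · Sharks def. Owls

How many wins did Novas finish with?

Novas' results: beat Sharks; lost to Lions, Vipers, Tigers, Owls.
That is 1 win.

1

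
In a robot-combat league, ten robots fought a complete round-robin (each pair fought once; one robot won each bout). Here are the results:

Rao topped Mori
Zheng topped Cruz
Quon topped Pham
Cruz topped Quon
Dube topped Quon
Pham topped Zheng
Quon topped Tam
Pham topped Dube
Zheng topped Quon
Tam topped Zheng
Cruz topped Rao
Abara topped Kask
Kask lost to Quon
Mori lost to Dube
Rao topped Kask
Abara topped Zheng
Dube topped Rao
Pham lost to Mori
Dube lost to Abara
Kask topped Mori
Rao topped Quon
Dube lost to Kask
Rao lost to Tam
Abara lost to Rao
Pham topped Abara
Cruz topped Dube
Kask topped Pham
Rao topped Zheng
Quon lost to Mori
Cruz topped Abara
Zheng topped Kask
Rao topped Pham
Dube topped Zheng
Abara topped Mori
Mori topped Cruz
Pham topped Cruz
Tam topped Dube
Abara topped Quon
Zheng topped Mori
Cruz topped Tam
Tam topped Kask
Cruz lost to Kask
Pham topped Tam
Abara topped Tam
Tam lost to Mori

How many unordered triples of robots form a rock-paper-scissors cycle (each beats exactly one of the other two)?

Win totals: Tam 4, Mori 4, Abara 6, Zheng 4, Cruz 5, Dube 4, Pham 5, Quon 3, Kask 4, Rao 6.
A robot with w wins dominates both others in C(w,2) triples; summing gives 6 + 6 + 15 + 6 + 10 + 6 + 10 + 3 + 6 + 15 = 83 transitive triples.
Total triples C(10,3) = 120, so cyclic triples = 120 − 83 = 37.

37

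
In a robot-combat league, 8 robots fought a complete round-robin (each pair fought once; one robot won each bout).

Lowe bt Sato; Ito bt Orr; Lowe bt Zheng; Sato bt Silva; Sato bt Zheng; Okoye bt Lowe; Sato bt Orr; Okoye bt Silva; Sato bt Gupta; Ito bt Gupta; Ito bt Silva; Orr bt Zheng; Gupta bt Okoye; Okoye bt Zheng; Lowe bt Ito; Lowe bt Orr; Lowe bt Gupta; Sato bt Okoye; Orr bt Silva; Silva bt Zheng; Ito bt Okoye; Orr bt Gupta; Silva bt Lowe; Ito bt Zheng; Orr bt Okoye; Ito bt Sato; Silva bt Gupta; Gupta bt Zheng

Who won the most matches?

Win totals: Zheng 0, Orr 4, Silva 3, Lowe 5, Okoye 3, Gupta 2, Sato 5, Ito 6.
Ito leads with 6 wins (next highest: 5).

Ito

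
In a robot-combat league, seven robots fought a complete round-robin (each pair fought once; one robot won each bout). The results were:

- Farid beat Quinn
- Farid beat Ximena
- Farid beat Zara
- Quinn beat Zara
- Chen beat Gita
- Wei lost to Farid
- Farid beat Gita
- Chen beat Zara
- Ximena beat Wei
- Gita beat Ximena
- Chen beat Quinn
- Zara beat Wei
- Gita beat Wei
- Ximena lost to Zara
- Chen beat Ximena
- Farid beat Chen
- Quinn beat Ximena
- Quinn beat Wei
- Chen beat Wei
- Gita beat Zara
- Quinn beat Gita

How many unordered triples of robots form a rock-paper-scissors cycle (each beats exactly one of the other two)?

0

Win totals: Zara 2, Chen 5, Farid 6, Wei 0, Quinn 4, Ximena 1, Gita 3.
A robot with w wins dominates both others in C(w,2) triples; summing gives 1 + 10 + 15 + 0 + 6 + 0 + 3 = 35 transitive triples.
Total triples C(7,3) = 35, so cyclic triples = 35 − 35 = 0.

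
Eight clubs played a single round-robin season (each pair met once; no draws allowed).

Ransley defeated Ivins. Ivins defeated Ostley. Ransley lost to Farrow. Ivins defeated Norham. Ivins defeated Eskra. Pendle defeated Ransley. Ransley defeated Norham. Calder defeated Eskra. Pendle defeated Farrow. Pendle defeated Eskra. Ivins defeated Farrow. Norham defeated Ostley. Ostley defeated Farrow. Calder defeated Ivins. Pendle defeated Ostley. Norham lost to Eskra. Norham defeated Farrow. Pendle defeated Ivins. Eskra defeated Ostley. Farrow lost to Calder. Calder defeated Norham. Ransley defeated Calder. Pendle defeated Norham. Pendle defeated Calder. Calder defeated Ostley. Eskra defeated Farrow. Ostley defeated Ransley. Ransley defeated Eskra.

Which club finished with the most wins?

Pendle

Win totals: Farrow 1, Norham 2, Ostley 2, Ransley 4, Ivins 4, Calder 5, Pendle 7, Eskra 3.
Pendle leads with 7 wins (next highest: 5).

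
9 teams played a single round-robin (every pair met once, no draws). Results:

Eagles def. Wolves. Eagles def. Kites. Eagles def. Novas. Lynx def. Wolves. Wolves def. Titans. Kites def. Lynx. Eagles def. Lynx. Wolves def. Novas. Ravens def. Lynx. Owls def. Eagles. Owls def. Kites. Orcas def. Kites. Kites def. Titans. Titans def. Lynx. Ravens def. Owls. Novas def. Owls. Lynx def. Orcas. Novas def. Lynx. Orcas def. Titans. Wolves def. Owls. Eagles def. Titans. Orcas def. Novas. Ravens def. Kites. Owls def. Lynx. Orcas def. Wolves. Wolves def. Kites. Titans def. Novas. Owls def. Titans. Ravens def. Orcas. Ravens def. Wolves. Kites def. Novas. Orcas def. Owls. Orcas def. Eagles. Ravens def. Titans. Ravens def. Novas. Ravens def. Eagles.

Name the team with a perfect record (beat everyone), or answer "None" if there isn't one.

Ravens

Ravens has 8 wins out of 8 opponents — a perfect record.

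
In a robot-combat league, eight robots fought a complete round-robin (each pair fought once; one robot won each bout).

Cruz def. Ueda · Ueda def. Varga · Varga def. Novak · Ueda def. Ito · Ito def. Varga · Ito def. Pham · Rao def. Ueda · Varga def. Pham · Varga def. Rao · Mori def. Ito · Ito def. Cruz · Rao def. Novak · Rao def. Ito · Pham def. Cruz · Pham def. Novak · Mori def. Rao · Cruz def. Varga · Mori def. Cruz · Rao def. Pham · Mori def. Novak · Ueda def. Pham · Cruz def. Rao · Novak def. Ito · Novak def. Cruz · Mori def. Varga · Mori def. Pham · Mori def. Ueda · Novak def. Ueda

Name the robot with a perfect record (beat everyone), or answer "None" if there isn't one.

Mori

Mori has 7 wins out of 7 opponents — a perfect record.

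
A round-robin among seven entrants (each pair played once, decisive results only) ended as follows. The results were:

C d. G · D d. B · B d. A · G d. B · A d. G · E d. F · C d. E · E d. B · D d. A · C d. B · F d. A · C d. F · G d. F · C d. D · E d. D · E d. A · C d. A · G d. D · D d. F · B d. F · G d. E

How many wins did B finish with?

2

B's results: beat A, F; lost to C, D, E, G.
That is 2 wins.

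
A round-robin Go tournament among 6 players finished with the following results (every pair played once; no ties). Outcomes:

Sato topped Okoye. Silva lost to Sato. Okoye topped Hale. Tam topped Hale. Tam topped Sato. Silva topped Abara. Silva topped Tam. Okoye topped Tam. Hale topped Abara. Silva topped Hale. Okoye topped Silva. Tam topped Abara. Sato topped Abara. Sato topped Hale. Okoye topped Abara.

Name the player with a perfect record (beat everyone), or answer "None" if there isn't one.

None

Highest win total is Sato with 4 (out of 5 possible).
Sato lost to Tam, so no player went undefeated.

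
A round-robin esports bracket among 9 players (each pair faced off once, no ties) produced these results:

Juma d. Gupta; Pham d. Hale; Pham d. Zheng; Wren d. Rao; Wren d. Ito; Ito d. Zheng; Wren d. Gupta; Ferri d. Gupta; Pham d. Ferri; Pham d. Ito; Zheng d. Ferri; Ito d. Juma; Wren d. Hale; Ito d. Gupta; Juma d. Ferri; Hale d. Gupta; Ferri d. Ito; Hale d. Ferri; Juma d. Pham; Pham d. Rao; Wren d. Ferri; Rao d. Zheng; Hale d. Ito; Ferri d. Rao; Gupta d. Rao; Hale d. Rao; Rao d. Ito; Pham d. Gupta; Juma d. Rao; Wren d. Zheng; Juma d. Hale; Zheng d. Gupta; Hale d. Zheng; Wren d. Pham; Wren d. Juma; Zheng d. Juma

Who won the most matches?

Wren

Win totals: Wren 8, Hale 5, Rao 2, Gupta 1, Ferri 3, Zheng 3, Pham 6, Ito 3, Juma 5.
Wren leads with 8 wins (next highest: 6).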